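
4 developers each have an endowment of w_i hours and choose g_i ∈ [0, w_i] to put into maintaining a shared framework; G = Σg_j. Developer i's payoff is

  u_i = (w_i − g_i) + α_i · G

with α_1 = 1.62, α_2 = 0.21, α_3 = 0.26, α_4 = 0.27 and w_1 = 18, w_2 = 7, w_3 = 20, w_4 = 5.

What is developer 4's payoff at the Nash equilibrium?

∂u_i/∂g_i = α_i − 1, so developer i contributes w_i if α_i > 1, else 0.
α_i > 1 for i ∈ {1}; NE contributions (18, 0, 0, 0), G = 18.
u_4 = (5 − 0) + 0.27·18 = 9.86.

9.86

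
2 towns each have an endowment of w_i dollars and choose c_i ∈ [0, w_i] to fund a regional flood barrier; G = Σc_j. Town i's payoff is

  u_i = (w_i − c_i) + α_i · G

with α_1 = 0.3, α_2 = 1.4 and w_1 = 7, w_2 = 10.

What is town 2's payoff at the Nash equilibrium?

∂u_i/∂c_i = α_i − 1, so town i contributes w_i if α_i > 1, else 0.
α_i > 1 for i ∈ {2}; NE contributions (0, 10), G = 10.
u_2 = (10 − 10) + 1.4·10 = 14.

14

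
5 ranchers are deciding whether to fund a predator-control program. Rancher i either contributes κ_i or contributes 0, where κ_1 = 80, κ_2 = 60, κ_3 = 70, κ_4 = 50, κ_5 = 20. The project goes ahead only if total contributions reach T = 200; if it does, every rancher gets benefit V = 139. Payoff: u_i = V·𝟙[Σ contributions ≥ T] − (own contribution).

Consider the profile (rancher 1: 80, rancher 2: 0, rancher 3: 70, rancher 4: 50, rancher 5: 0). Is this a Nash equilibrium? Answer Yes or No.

Total = 200 ≥ 200: provided.
Rancher 1 (pledges 80, payoff 59): dropping to 0 → total 120, payoff 0. No gain.
Rancher 2 (pledges 0, payoff 139): pledging 60 → total 260, payoff 79. No gain.
Rancher 3 (pledges 70, payoff 69): dropping to 0 → total 130, payoff 0. No gain.
Rancher 4 (pledges 50, payoff 89): dropping to 0 → total 150, payoff 0. No gain.
Rancher 5 (pledges 0, payoff 139): pledging 20 → total 220, payoff 119. No gain.

Yes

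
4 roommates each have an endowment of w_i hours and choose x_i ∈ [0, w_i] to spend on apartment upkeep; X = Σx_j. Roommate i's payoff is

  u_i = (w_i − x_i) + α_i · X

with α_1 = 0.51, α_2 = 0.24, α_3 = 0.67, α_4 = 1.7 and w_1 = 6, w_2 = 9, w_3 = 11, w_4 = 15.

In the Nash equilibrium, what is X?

∂u_i/∂x_i = α_i − 1, so roommate i contributes w_i if α_i > 1, else 0.
α_i > 1 for i ∈ {4}; NE contributions (0, 0, 0, 15), X = 15.

15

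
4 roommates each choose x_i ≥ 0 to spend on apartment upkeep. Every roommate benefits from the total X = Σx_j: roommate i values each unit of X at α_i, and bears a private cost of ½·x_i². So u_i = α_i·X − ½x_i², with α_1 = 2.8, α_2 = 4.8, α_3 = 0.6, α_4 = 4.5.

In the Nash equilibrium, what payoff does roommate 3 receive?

7.44

Roommate i's FOC: ∂u_i/∂x_i = α_i − x_i = 0, so x_i* = α_i.
NE contributions = (2.8, 4.8, 0.6, 4.5); X = 12.7.
u_3 = α_3·X − ½·(x_3)² = 0.6·12.7 − ½·0.6² = 7.44.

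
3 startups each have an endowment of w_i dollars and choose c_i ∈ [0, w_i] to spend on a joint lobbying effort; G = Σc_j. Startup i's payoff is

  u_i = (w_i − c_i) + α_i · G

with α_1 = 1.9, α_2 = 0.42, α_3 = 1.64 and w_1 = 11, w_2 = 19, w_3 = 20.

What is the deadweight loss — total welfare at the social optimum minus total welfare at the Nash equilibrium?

∂u_i/∂c_i = α_i − 1, so startup i contributes w_i if α_i > 1, else 0.
α_i > 1 for i ∈ {1, 3}; NE contributions (11, 0, 20), G = 31.
W^NE = Σw_i − G^NE + (Σα_i)·G^NE = 50 + 2.96·31 = 141.76.
Planner: ∂(Σu_j)/∂c_i = Σα_j − 1 = 2.96 > 0, so everyone contributes w_i; G^SO = 50, W^SO = 50 + 2.96·50 = 198.
Deadweight loss = 56.24.

56.24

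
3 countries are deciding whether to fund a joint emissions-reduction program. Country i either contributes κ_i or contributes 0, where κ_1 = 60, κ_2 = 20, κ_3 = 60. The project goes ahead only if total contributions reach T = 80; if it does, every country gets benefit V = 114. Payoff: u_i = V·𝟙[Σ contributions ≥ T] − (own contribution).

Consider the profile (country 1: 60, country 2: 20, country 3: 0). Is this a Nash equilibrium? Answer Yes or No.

Total = 80 ≥ 80: provided.
Country 1 (pledges 60, payoff 54): dropping to 0 → total 20, payoff 0. No gain.
Country 2 (pledges 20, payoff 94): dropping to 0 → total 60, payoff 0. No gain.
Country 3 (pledges 0, payoff 114): pledging 60 → total 140, payoff 54. No gain.

Yes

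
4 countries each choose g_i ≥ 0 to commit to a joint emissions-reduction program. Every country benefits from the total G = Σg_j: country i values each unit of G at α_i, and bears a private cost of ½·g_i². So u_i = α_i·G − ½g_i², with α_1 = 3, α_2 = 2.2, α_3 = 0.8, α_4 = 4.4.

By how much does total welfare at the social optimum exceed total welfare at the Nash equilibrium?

Country i's FOC: ∂u_i/∂g_i = α_i − g_i = 0, so g_i* = α_i.
NE contributions = (3, 2.2, 0.8, 4.4); G = 10.4.
W^NE = (Σα)·G − ½Σα_i² = 10.4² − ½·33.84 = 91.24.
Planner sets g_i = Σα_j = 10.4 for every i, so G^SO = 4·10.4 = 41.6.
W^SO = (Σα)·G^SO − ½·4·(Σα)² = (4/2)·10.4² = 216.32.
Deadweight loss = W^SO − W^NE = 125.08.

125.08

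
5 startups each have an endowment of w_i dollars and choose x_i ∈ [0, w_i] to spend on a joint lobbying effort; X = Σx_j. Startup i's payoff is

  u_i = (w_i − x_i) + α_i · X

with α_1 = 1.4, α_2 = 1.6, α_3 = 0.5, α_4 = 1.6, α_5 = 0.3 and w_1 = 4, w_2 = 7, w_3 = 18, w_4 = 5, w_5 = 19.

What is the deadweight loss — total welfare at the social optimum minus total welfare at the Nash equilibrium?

∂u_i/∂x_i = α_i − 1, so startup i contributes w_i if α_i > 1, else 0.
α_i > 1 for i ∈ {1, 2, 4}; NE contributions (4, 7, 0, 5, 0), X = 16.
W^NE = Σw_i − X^NE + (Σα_i)·X^NE = 53 + 4.4·16 = 123.4.
Planner: ∂(Σu_j)/∂x_i = Σα_j − 1 = 4.4 > 0, so everyone contributes w_i; X^SO = 53, W^SO = 53 + 4.4·53 = 286.2.
Deadweight loss = 162.8.

162.8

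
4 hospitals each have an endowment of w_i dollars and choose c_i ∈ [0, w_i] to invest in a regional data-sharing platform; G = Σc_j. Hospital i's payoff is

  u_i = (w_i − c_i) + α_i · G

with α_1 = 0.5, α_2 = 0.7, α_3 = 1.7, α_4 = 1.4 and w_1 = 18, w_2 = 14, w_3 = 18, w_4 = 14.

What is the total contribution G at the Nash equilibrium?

∂u_i/∂c_i = α_i − 1, so hospital i contributes w_i if α_i > 1, else 0.
α_i > 1 for i ∈ {3, 4}; NE contributions (0, 0, 18, 14), G = 32.

32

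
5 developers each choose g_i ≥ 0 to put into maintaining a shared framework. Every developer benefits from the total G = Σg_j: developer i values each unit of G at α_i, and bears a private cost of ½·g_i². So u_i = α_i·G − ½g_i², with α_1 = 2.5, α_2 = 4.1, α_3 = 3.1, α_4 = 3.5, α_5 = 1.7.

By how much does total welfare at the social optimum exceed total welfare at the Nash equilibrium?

356.92

Developer i's FOC: ∂u_i/∂g_i = α_i − g_i = 0, so g_i* = α_i.
NE contributions = (2.5, 4.1, 3.1, 3.5, 1.7); G = 14.9.
W^NE = (Σα)·G − ½Σα_i² = 14.9² − ½·47.81 = 198.105.
Planner sets g_i = Σα_j = 14.9 for every i, so G^SO = 5·14.9 = 74.5.
W^SO = (Σα)·G^SO − ½·5·(Σα)² = (5/2)·14.9² = 555.025.
Deadweight loss = W^SO − W^NE = 356.92.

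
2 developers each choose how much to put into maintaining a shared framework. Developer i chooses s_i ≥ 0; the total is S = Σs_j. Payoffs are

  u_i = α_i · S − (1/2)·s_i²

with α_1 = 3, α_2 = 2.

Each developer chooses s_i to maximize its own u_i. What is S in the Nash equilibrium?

5

Developer i's FOC: ∂u_i/∂s_i = α_i − s_i = 0, so s_i* = α_i.
NE contributions = (3, 2); S = 5.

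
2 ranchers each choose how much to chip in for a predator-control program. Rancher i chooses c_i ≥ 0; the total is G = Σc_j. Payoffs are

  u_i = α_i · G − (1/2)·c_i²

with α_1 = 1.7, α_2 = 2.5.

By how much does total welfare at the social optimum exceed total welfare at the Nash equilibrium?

Rancher i's FOC: ∂u_i/∂c_i = α_i − c_i = 0, so c_i* = α_i.
NE contributions = (1.7, 2.5); G = 4.2.
W^NE = (Σα)·G − ½Σα_i² = 4.2² − ½·9.14 = 13.07.
Planner sets c_i = Σα_j = 4.2 for every i, so G^SO = 2·4.2 = 8.4.
W^SO = (Σα)·G^SO − ½·2·(Σα)² = (2/2)·4.2² = 17.64.
Deadweight loss = W^SO − W^NE = 4.57.

4.57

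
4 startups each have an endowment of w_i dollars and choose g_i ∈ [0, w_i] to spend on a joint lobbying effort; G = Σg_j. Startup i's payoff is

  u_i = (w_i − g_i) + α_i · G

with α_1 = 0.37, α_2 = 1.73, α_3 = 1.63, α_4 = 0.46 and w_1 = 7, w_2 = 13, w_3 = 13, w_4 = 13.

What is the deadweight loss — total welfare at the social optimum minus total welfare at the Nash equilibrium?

∂u_i/∂g_i = α_i − 1, so startup i contributes w_i if α_i > 1, else 0.
α_i > 1 for i ∈ {2, 3}; NE contributions (0, 13, 13, 0), G = 26.
W^NE = Σw_i − G^NE + (Σα_i)·G^NE = 46 + 3.19·26 = 128.94.
Planner: ∂(Σu_j)/∂g_i = Σα_j − 1 = 3.19 > 0, so everyone contributes w_i; G^SO = 46, W^SO = 46 + 3.19·46 = 192.74.
Deadweight loss = 63.8.

63.8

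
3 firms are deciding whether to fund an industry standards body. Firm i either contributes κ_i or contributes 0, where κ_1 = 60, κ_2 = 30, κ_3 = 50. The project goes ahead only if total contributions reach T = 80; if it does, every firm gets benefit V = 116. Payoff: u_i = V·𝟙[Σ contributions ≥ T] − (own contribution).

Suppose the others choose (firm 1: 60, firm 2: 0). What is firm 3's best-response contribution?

Others' total = 60. Contributing 50 brings total to 110 ≥ 80: gain V − κ_3 = 66.
Best response: 50.

50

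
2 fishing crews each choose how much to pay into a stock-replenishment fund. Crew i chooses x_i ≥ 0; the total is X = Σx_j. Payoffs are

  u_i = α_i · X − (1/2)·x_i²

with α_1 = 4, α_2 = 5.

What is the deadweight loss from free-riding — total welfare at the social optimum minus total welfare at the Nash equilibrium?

20.5

Crew i's FOC: ∂u_i/∂x_i = α_i − x_i = 0, so x_i* = α_i.
NE contributions = (4, 5); X = 9.
W^NE = (Σα)·X − ½Σα_i² = 9² − ½·41 = 60.5.
Planner sets x_i = Σα_j = 9 for every i, so X^SO = 2·9 = 18.
W^SO = (Σα)·X^SO − ½·2·(Σα)² = (2/2)·9² = 81.
Deadweight loss = W^SO − W^NE = 20.5.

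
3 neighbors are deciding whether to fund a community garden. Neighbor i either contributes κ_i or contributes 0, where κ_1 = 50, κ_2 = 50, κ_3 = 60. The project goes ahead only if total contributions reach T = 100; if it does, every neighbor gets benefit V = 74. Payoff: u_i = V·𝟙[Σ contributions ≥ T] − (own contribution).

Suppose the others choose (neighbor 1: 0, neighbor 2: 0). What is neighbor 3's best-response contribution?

0

Others' total = 0. Even contributing 60 gives 60 < 100: no benefit either way.
Best response: 0.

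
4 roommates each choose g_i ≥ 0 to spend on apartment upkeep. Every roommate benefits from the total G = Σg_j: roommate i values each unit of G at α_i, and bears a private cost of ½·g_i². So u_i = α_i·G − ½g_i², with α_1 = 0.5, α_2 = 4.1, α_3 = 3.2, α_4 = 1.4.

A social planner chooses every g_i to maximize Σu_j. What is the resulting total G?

Planner FOC: ∂(Σu_j)/∂g_i = (Σα_j) − g_i = 0, so g_i^SO = Σα_j = 9.2 for every i; G^SO = 36.8.

36.8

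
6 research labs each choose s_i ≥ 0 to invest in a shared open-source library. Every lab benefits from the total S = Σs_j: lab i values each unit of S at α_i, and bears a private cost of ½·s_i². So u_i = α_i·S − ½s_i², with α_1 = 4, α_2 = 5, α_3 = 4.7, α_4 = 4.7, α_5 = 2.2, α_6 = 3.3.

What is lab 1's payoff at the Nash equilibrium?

87.6

Lab i's FOC: ∂u_i/∂s_i = α_i − s_i = 0, so s_i* = α_i.
NE contributions = (4, 5, 4.7, 4.7, 2.2, 3.3); S = 23.9.
u_1 = α_1·S − ½·(s_1)² = 4·23.9 − ½·4² = 87.6.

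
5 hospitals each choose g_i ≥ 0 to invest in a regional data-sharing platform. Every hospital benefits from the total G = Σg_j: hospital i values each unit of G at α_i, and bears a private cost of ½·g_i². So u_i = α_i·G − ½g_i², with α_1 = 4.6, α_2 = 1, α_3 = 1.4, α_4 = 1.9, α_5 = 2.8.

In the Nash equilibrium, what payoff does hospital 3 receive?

Hospital i's FOC: ∂u_i/∂g_i = α_i − g_i = 0, so g_i* = α_i.
NE contributions = (4.6, 1, 1.4, 1.9, 2.8); G = 11.7.
u_3 = α_3·G − ½·(g_3)² = 1.4·11.7 − ½·1.4² = 15.4.

15.4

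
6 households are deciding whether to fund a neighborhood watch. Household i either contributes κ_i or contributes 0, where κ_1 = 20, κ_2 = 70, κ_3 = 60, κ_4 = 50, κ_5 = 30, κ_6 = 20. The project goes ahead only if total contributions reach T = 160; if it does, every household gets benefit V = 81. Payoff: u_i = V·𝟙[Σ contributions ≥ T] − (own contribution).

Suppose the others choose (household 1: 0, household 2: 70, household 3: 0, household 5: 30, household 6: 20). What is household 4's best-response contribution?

50

Others' total = 120. Contributing 50 brings total to 170 ≥ 160: gain V − κ_4 = 31.
Best response: 50.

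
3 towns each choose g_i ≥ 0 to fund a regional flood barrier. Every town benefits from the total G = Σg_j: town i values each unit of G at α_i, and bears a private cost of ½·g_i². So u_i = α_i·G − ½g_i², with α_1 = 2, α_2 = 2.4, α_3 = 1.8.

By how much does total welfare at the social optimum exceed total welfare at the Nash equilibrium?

25.72

Town i's FOC: ∂u_i/∂g_i = α_i − g_i = 0, so g_i* = α_i.
NE contributions = (2, 2.4, 1.8); G = 6.2.
W^NE = (Σα)·G − ½Σα_i² = 6.2² − ½·13 = 31.94.
Planner sets g_i = Σα_j = 6.2 for every i, so G^SO = 3·6.2 = 18.6.
W^SO = (Σα)·G^SO − ½·3·(Σα)² = (3/2)·6.2² = 57.66.
Deadweight loss = W^SO − W^NE = 25.72.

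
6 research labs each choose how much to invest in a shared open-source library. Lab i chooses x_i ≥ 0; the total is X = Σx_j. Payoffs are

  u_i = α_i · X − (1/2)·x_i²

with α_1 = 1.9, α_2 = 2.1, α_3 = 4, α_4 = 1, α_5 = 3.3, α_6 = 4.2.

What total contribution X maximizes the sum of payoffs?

Planner FOC: ∂(Σu_j)/∂x_i = (Σα_j) − x_i = 0, so x_i^SO = Σα_j = 16.5 for every i; X^SO = 99.

99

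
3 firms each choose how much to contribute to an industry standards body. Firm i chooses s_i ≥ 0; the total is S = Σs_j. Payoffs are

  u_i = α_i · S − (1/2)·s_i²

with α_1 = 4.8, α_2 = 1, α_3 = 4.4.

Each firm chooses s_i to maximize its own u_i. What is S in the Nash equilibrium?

Firm i's FOC: ∂u_i/∂s_i = α_i − s_i = 0, so s_i* = α_i.
NE contributions = (4.8, 1, 4.4); S = 10.2.

10.2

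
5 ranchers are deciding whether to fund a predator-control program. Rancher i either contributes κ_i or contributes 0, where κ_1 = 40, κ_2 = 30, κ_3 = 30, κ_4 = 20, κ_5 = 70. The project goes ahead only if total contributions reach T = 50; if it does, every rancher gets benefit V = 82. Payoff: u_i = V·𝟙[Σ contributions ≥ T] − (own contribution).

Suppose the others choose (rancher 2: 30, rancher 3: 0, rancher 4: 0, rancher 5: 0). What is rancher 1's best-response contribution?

Others' total = 30. Contributing 40 brings total to 70 ≥ 50: gain V − κ_1 = 42.
Best response: 40.

40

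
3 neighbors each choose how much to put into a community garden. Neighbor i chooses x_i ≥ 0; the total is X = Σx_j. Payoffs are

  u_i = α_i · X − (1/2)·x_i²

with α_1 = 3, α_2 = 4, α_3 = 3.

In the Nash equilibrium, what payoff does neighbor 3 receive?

25.5

Neighbor i's FOC: ∂u_i/∂x_i = α_i − x_i = 0, so x_i* = α_i.
NE contributions = (3, 4, 3); X = 10.
u_3 = α_3·X − ½·(x_3)² = 3·10 − ½·3² = 25.5.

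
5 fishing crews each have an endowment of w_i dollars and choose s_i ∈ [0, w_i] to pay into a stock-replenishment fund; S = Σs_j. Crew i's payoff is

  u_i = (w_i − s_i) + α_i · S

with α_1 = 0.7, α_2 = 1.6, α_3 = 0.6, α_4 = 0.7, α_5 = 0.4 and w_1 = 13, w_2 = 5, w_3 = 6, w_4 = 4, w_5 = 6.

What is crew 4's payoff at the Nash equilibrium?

∂u_i/∂s_i = α_i − 1, so crew i contributes w_i if α_i > 1, else 0.
α_i > 1 for i ∈ {2}; NE contributions (0, 5, 0, 0, 0), S = 5.
u_4 = (4 − 0) + 0.7·5 = 7.5.

7.5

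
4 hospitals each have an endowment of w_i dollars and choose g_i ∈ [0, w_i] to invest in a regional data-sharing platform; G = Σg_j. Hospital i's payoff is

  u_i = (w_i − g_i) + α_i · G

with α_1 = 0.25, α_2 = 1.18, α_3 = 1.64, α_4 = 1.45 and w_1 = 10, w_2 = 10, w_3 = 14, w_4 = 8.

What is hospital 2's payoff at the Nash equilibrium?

∂u_i/∂g_i = α_i − 1, so hospital i contributes w_i if α_i > 1, else 0.
α_i > 1 for i ∈ {2, 3, 4}; NE contributions (0, 10, 14, 8), G = 32.
u_2 = (10 − 10) + 1.18·32 = 37.76.

37.76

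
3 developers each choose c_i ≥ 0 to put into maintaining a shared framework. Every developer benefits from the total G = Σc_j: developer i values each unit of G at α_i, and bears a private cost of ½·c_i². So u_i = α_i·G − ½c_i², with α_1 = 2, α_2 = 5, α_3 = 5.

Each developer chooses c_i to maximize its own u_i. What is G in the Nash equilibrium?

Developer i's FOC: ∂u_i/∂c_i = α_i − c_i = 0, so c_i* = α_i.
NE contributions = (2, 5, 5); G = 12.

12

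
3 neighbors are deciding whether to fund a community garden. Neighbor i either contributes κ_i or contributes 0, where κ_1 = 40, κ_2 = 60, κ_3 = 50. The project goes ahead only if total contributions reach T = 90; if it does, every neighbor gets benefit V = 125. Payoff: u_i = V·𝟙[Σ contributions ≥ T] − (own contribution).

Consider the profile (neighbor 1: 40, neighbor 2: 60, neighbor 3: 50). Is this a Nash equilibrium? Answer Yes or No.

No

Total = 150 ≥ 90: provided.
Neighbor 1 (pledges 40, payoff 85): dropping to 0 → total 110, payoff 125. Profitable deviation.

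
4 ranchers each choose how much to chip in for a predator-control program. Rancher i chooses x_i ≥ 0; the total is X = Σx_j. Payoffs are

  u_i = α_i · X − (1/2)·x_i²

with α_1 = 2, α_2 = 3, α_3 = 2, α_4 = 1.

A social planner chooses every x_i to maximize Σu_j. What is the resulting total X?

32

Planner FOC: ∂(Σu_j)/∂x_i = (Σα_j) − x_i = 0, so x_i^SO = Σα_j = 8 for every i; X^SO = 32.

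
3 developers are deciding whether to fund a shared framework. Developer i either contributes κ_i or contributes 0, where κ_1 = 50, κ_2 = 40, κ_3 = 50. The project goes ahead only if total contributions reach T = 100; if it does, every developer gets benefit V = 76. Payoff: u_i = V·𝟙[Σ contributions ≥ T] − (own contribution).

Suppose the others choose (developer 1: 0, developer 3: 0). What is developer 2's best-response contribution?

Others' total = 0. Even contributing 40 gives 40 < 100: no benefit either way.
Best response: 0.

0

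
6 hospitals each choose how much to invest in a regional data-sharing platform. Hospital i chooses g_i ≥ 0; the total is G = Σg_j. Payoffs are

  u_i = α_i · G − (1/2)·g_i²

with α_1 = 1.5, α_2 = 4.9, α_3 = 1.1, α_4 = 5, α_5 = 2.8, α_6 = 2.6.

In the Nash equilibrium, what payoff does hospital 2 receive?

75.705

Hospital i's FOC: ∂u_i/∂g_i = α_i − g_i = 0, so g_i* = α_i.
NE contributions = (1.5, 4.9, 1.1, 5, 2.8, 2.6); G = 17.9.
u_2 = α_2·G − ½·(g_2)² = 4.9·17.9 − ½·4.9² = 75.705.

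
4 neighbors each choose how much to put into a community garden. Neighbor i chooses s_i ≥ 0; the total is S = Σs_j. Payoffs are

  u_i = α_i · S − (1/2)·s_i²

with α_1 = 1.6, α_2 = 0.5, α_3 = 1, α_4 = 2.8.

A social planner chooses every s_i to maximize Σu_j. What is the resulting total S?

23.6

Planner FOC: ∂(Σu_j)/∂s_i = (Σα_j) − s_i = 0, so s_i^SO = Σα_j = 5.9 for every i; S^SO = 23.6.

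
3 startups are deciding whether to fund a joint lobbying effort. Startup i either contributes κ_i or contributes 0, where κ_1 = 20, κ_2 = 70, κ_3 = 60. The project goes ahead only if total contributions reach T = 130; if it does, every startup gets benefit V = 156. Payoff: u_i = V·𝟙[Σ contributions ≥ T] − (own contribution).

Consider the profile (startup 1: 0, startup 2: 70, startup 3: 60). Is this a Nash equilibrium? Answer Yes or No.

Yes

Total = 130 ≥ 130: provided.
Startup 1 (pledges 0, payoff 156): pledging 20 → total 150, payoff 136. No gain.
Startup 2 (pledges 70, payoff 86): dropping to 0 → total 60, payoff 0. No gain.
Startup 3 (pledges 60, payoff 96): dropping to 0 → total 70, payoff 0. No gain.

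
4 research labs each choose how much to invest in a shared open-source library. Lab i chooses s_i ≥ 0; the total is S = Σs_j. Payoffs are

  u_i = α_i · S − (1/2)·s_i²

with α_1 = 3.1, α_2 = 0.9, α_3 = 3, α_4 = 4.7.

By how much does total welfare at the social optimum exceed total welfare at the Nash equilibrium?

Lab i's FOC: ∂u_i/∂s_i = α_i − s_i = 0, so s_i* = α_i.
NE contributions = (3.1, 0.9, 3, 4.7); S = 11.7.
W^NE = (Σα)·S − ½Σα_i² = 11.7² − ½·41.51 = 116.135.
Planner sets s_i = Σα_j = 11.7 for every i, so S^SO = 4·11.7 = 46.8.
W^SO = (Σα)·S^SO − ½·4·(Σα)² = (4/2)·11.7² = 273.78.
Deadweight loss = W^SO − W^NE = 157.645.

157.645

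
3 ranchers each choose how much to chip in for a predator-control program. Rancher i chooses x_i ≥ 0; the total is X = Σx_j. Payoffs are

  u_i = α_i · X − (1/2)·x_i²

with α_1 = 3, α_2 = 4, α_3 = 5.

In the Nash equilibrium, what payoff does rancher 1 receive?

Rancher i's FOC: ∂u_i/∂x_i = α_i − x_i = 0, so x_i* = α_i.
NE contributions = (3, 4, 5); X = 12.
u_1 = α_1·X − ½·(x_1)² = 3·12 − ½·3² = 31.5.

31.5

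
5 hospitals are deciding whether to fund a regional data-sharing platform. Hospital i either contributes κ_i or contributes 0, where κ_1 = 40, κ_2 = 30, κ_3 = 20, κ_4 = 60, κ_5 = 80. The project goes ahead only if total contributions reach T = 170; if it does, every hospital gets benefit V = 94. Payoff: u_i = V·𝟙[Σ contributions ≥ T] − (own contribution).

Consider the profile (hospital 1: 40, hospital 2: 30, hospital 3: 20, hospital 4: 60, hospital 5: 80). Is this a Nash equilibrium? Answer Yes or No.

Total = 230 ≥ 170: provided.
Hospital 1 (pledges 40, payoff 54): dropping to 0 → total 190, payoff 94. Profitable deviation.

No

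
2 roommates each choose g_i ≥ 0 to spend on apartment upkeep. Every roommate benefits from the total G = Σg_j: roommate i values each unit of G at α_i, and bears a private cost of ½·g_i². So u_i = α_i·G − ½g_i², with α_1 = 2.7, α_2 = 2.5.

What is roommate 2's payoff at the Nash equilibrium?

Roommate i's FOC: ∂u_i/∂g_i = α_i − g_i = 0, so g_i* = α_i.
NE contributions = (2.7, 2.5); G = 5.2.
u_2 = α_2·G − ½·(g_2)² = 2.5·5.2 − ½·2.5² = 9.875.

9.875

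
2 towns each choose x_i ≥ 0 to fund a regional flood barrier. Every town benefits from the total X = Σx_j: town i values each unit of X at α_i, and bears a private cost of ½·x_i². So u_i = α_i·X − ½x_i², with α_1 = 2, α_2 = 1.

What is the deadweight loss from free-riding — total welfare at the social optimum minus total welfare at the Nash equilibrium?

Town i's FOC: ∂u_i/∂x_i = α_i − x_i = 0, so x_i* = α_i.
NE contributions = (2, 1); X = 3.
W^NE = (Σα)·X − ½Σα_i² = 3² − ½·5 = 6.5.
Planner sets x_i = Σα_j = 3 for every i, so X^SO = 2·3 = 6.
W^SO = (Σα)·X^SO − ½·2·(Σα)² = (2/2)·3² = 9.
Deadweight loss = W^SO − W^NE = 2.5.

2.5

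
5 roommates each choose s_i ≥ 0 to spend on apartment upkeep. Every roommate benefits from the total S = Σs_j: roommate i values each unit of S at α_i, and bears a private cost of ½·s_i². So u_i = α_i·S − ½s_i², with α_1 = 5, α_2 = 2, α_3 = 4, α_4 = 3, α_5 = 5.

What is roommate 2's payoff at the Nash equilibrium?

Roommate i's FOC: ∂u_i/∂s_i = α_i − s_i = 0, so s_i* = α_i.
NE contributions = (5, 2, 4, 3, 5); S = 19.
u_2 = α_2·S − ½·(s_2)² = 2·19 − ½·2² = 36.

36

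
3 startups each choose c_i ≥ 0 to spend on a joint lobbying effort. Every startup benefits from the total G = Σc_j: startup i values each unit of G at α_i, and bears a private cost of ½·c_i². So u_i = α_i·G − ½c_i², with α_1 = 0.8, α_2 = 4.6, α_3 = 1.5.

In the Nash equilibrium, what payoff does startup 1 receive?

Startup i's FOC: ∂u_i/∂c_i = α_i − c_i = 0, so c_i* = α_i.
NE contributions = (0.8, 4.6, 1.5); G = 6.9.
u_1 = α_1·G − ½·(c_1)² = 0.8·6.9 − ½·0.8² = 5.2.

5.2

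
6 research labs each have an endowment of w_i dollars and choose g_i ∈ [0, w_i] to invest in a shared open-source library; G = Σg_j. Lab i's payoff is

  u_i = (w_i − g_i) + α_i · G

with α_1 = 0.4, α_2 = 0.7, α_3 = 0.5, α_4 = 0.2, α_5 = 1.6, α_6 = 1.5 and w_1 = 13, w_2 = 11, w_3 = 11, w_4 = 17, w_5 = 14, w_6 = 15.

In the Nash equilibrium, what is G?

29

∂u_i/∂g_i = α_i − 1, so lab i contributes w_i if α_i > 1, else 0.
α_i > 1 for i ∈ {5, 6}; NE contributions (0, 0, 0, 0, 14, 15), G = 29.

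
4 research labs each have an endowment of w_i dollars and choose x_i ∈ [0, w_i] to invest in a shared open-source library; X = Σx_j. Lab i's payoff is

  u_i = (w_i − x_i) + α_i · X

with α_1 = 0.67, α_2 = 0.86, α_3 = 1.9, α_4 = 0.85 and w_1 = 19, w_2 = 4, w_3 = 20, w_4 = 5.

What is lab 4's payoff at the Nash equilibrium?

22

∂u_i/∂x_i = α_i − 1, so lab i contributes w_i if α_i > 1, else 0.
α_i > 1 for i ∈ {3}; NE contributions (0, 0, 20, 0), X = 20.
u_4 = (5 − 0) + 0.85·20 = 22.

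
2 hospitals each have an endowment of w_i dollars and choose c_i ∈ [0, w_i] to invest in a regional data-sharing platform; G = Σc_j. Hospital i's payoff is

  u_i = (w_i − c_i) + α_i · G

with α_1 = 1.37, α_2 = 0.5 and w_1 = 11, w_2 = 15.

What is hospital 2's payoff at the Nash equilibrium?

∂u_i/∂c_i = α_i − 1, so hospital i contributes w_i if α_i > 1, else 0.
α_i > 1 for i ∈ {1}; NE contributions (11, 0), G = 11.
u_2 = (15 − 0) + 0.5·11 = 20.5.

20.5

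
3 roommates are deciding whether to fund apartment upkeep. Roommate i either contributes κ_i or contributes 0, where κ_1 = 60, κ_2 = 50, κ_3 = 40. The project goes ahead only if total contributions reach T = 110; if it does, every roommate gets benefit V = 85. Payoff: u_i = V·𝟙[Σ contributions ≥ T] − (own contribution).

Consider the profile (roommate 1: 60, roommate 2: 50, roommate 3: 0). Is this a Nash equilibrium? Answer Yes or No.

Yes

Total = 110 ≥ 110: provided.
Roommate 1 (pledges 60, payoff 25): dropping to 0 → total 50, payoff 0. No gain.
Roommate 2 (pledges 50, payoff 35): dropping to 0 → total 60, payoff 0. No gain.
Roommate 3 (pledges 0, payoff 85): pledging 40 → total 150, payoff 45. No gain.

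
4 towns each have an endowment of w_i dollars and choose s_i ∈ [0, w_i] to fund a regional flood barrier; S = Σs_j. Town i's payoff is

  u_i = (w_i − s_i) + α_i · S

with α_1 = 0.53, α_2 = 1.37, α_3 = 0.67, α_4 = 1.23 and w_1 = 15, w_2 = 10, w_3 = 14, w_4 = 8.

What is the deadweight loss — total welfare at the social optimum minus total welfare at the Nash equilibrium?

81.2

∂u_i/∂s_i = α_i − 1, so town i contributes w_i if α_i > 1, else 0.
α_i > 1 for i ∈ {2, 4}; NE contributions (0, 10, 0, 8), S = 18.
W^NE = Σw_i − S^NE + (Σα_i)·S^NE = 47 + 2.8·18 = 97.4.
Planner: ∂(Σu_j)/∂s_i = Σα_j − 1 = 2.8 > 0, so everyone contributes w_i; S^SO = 47, W^SO = 47 + 2.8·47 = 178.6.
Deadweight loss = 81.2.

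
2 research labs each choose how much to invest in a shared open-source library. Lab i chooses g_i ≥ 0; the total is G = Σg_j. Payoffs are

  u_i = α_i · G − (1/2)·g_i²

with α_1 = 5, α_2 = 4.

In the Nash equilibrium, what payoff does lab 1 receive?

Lab i's FOC: ∂u_i/∂g_i = α_i − g_i = 0, so g_i* = α_i.
NE contributions = (5, 4); G = 9.
u_1 = α_1·G − ½·(g_1)² = 5·9 − ½·5² = 32.5.

32.5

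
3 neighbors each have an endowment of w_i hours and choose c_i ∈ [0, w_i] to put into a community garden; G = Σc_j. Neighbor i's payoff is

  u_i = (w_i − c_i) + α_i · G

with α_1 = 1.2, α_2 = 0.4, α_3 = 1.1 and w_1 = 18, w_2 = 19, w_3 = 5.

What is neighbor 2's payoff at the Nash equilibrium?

∂u_i/∂c_i = α_i − 1, so neighbor i contributes w_i if α_i > 1, else 0.
α_i > 1 for i ∈ {1, 3}; NE contributions (18, 0, 5), G = 23.
u_2 = (19 − 0) + 0.4·23 = 28.2.

28.2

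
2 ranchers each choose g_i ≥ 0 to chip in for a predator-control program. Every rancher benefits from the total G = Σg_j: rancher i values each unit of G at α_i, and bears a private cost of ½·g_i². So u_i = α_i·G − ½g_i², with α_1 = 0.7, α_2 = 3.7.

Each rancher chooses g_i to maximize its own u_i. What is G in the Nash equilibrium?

4.4

Rancher i's FOC: ∂u_i/∂g_i = α_i − g_i = 0, so g_i* = α_i.
NE contributions = (0.7, 3.7); G = 4.4.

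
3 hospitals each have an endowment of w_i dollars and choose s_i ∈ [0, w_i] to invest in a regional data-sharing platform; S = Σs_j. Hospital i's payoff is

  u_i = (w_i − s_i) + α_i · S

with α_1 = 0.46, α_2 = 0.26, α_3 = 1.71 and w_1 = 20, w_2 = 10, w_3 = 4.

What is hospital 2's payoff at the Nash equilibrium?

∂u_i/∂s_i = α_i − 1, so hospital i contributes w_i if α_i > 1, else 0.
α_i > 1 for i ∈ {3}; NE contributions (0, 0, 4), S = 4.
u_2 = (10 − 0) + 0.26·4 = 11.04.

11.04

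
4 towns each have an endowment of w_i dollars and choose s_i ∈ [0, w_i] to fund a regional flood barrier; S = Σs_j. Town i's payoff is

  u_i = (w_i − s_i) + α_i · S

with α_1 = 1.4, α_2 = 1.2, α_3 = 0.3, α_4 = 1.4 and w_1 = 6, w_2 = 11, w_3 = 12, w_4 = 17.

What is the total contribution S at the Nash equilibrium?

∂u_i/∂s_i = α_i − 1, so town i contributes w_i if α_i > 1, else 0.
α_i > 1 for i ∈ {1, 2, 4}; NE contributions (6, 11, 0, 17), S = 34.

34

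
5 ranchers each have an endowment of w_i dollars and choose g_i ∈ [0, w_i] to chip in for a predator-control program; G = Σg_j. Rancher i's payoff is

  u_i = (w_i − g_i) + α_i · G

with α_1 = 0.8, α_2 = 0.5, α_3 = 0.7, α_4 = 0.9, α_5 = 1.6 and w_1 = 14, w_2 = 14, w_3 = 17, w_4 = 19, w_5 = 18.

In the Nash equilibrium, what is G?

18

∂u_i/∂g_i = α_i − 1, so rancher i contributes w_i if α_i > 1, else 0.
α_i > 1 for i ∈ {5}; NE contributions (0, 0, 0, 0, 18), G = 18.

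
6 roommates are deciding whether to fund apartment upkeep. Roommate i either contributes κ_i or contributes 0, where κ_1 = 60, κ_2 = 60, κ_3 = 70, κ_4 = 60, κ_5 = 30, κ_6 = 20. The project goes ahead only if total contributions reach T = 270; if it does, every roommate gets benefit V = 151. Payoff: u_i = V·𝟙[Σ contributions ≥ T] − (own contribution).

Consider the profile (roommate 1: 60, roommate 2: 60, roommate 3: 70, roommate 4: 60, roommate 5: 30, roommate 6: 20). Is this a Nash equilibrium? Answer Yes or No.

Total = 300 ≥ 270: provided.
Roommate 1 (pledges 60, payoff 91): dropping to 0 → total 240, payoff 0. No gain.
Roommate 2 (pledges 60, payoff 91): dropping to 0 → total 240, payoff 0. No gain.
Roommate 3 (pledges 70, payoff 81): dropping to 0 → total 230, payoff 0. No gain.
Roommate 4 (pledges 60, payoff 91): dropping to 0 → total 240, payoff 0. No gain.
Roommate 5 (pledges 30, payoff 121): dropping to 0 → total 270, payoff 151. Profitable deviation.

No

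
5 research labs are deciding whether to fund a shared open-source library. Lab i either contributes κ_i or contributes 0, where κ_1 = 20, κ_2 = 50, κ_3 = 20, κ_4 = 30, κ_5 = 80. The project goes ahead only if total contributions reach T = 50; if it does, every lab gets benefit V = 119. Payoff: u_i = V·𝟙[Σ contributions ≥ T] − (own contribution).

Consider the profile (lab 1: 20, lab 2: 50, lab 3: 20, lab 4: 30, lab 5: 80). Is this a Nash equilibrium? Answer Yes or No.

No

Total = 200 ≥ 50: provided.
Lab 1 (pledges 20, payoff 99): dropping to 0 → total 180, payoff 119. Profitable deviation.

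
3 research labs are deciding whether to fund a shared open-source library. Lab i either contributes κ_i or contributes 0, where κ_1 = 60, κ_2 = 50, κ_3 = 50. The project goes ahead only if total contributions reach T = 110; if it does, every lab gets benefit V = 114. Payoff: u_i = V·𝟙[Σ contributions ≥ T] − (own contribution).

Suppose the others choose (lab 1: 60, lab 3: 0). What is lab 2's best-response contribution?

50

Others' total = 60. Contributing 50 brings total to 110 ≥ 110: gain V − κ_2 = 64.
Best response: 50.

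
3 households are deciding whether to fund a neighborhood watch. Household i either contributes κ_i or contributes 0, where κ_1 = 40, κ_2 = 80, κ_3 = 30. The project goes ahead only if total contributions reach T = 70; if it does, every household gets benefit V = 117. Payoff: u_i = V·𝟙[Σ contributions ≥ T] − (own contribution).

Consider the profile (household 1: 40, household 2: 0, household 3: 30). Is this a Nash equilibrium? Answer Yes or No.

Total = 70 ≥ 70: provided.
Household 1 (pledges 40, payoff 77): dropping to 0 → total 30, payoff 0. No gain.
Household 2 (pledges 0, payoff 117): pledging 80 → total 150, payoff 37. No gain.
Household 3 (pledges 30, payoff 87): dropping to 0 → total 40, payoff 0. No gain.

Yes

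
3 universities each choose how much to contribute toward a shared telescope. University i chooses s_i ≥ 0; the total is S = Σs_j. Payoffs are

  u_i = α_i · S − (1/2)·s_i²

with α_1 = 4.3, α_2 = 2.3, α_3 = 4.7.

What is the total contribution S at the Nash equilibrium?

University i's FOC: ∂u_i/∂s_i = α_i − s_i = 0, so s_i* = α_i.
NE contributions = (4.3, 2.3, 4.7); S = 11.3.

11.3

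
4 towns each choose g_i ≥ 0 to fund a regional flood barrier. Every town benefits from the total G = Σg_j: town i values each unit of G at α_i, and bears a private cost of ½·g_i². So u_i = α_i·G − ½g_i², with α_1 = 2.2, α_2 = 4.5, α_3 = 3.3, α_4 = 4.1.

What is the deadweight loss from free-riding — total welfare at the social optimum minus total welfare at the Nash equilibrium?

225.205

Town i's FOC: ∂u_i/∂g_i = α_i − g_i = 0, so g_i* = α_i.
NE contributions = (2.2, 4.5, 3.3, 4.1); G = 14.1.
W^NE = (Σα)·G − ½Σα_i² = 14.1² − ½·52.79 = 172.415.
Planner sets g_i = Σα_j = 14.1 for every i, so G^SO = 4·14.1 = 56.4.
W^SO = (Σα)·G^SO − ½·4·(Σα)² = (4/2)·14.1² = 397.62.
Deadweight loss = W^SO − W^NE = 225.205.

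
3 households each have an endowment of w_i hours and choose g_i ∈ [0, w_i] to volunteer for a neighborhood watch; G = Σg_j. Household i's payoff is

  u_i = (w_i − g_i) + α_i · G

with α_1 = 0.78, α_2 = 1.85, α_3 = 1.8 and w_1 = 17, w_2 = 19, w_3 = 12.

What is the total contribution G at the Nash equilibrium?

∂u_i/∂g_i = α_i − 1, so household i contributes w_i if α_i > 1, else 0.
α_i > 1 for i ∈ {2, 3}; NE contributions (0, 19, 12), G = 31.

31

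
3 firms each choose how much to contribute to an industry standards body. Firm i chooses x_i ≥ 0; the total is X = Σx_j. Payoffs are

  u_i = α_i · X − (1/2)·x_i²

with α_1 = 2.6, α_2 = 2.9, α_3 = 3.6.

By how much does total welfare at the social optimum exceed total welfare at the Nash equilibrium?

Firm i's FOC: ∂u_i/∂x_i = α_i − x_i = 0, so x_i* = α_i.
NE contributions = (2.6, 2.9, 3.6); X = 9.1.
W^NE = (Σα)·X − ½Σα_i² = 9.1² − ½·28.13 = 68.745.
Planner sets x_i = Σα_j = 9.1 for every i, so X^SO = 3·9.1 = 27.3.
W^SO = (Σα)·X^SO − ½·3·(Σα)² = (3/2)·9.1² = 124.215.
Deadweight loss = W^SO − W^NE = 55.47.

55.47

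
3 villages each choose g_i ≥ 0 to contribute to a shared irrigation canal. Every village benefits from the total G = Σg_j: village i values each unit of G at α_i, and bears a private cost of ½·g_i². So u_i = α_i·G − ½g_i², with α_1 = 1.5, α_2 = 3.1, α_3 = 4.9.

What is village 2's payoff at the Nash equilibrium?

24.645

Village i's FOC: ∂u_i/∂g_i = α_i − g_i = 0, so g_i* = α_i.
NE contributions = (1.5, 3.1, 4.9); G = 9.5.
u_2 = α_2·G − ½·(g_2)² = 3.1·9.5 − ½·3.1² = 24.645.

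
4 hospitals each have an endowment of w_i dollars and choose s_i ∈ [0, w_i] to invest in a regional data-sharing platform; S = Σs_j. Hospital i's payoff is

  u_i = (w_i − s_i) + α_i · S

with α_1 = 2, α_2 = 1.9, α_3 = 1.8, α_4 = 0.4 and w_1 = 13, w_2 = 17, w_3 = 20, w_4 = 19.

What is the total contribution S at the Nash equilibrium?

∂u_i/∂s_i = α_i − 1, so hospital i contributes w_i if α_i > 1, else 0.
α_i > 1 for i ∈ {1, 2, 3}; NE contributions (13, 17, 20, 0), S = 50.

50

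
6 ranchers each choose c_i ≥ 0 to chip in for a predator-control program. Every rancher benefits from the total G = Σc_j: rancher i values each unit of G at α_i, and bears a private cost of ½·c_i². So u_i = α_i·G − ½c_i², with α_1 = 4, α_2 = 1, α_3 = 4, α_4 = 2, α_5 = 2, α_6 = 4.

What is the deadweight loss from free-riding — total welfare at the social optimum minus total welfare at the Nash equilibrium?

Rancher i's FOC: ∂u_i/∂c_i = α_i − c_i = 0, so c_i* = α_i.
NE contributions = (4, 1, 4, 2, 2, 4); G = 17.
W^NE = (Σα)·G − ½Σα_i² = 17² − ½·57 = 260.5.
Planner sets c_i = Σα_j = 17 for every i, so G^SO = 6·17 = 102.
W^SO = (Σα)·G^SO − ½·6·(Σα)² = (6/2)·17² = 867.
Deadweight loss = W^SO − W^NE = 606.5.

606.5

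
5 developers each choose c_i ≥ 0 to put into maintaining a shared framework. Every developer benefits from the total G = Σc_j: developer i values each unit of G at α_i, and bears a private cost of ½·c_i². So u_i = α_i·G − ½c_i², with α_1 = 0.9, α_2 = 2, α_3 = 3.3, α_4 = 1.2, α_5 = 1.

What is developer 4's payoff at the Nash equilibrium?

Developer i's FOC: ∂u_i/∂c_i = α_i − c_i = 0, so c_i* = α_i.
NE contributions = (0.9, 2, 3.3, 1.2, 1); G = 8.4.
u_4 = α_4·G − ½·(c_4)² = 1.2·8.4 − ½·1.2² = 9.36.

9.36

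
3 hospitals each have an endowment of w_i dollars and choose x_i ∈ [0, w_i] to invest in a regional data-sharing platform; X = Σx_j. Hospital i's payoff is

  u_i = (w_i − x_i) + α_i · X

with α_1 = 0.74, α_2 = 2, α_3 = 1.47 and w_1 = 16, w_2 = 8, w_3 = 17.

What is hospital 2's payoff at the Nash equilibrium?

50

∂u_i/∂x_i = α_i − 1, so hospital i contributes w_i if α_i > 1, else 0.
α_i > 1 for i ∈ {2, 3}; NE contributions (0, 8, 17), X = 25.
u_2 = (8 − 8) + 2·25 = 50.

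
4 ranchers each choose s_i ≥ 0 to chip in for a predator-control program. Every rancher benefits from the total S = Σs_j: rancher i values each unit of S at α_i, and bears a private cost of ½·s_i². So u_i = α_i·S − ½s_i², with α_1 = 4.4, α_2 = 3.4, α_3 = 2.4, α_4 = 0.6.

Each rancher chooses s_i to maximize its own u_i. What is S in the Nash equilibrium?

10.8

Rancher i's FOC: ∂u_i/∂s_i = α_i − s_i = 0, so s_i* = α_i.
NE contributions = (4.4, 3.4, 2.4, 0.6); S = 10.8.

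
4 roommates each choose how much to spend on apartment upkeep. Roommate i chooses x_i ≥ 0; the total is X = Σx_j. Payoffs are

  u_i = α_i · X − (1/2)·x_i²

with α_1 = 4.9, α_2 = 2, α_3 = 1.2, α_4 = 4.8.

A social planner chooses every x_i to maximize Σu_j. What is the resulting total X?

Planner FOC: ∂(Σu_j)/∂x_i = (Σα_j) − x_i = 0, so x_i^SO = Σα_j = 12.9 for every i; X^SO = 51.6.

51.6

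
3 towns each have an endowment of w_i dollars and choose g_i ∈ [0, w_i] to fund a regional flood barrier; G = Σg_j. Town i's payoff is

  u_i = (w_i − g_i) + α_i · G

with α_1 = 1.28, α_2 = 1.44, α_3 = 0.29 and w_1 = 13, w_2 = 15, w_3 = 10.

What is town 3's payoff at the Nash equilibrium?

∂u_i/∂g_i = α_i − 1, so town i contributes w_i if α_i > 1, else 0.
α_i > 1 for i ∈ {1, 2}; NE contributions (13, 15, 0), G = 28.
u_3 = (10 − 0) + 0.29·28 = 18.12.

18.12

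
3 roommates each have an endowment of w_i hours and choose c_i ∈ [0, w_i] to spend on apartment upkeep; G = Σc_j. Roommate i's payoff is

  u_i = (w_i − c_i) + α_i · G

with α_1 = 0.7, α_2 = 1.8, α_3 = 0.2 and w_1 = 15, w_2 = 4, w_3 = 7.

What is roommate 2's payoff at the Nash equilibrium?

∂u_i/∂c_i = α_i − 1, so roommate i contributes w_i if α_i > 1, else 0.
α_i > 1 for i ∈ {2}; NE contributions (0, 4, 0), G = 4.
u_2 = (4 − 4) + 1.8·4 = 7.2.

7.2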